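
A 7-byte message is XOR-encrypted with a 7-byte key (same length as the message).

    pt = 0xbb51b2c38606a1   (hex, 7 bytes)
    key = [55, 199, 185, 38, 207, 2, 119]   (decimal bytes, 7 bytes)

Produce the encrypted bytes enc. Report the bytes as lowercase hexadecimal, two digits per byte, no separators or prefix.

bb xor 37 = 8c
51 xor c7 = 96
b2 xor b9 = 0b
c3 xor 26 = e5
86 xor cf = 49
06 xor 02 = 04
a1 xor 77 = d6

8c960be54904d6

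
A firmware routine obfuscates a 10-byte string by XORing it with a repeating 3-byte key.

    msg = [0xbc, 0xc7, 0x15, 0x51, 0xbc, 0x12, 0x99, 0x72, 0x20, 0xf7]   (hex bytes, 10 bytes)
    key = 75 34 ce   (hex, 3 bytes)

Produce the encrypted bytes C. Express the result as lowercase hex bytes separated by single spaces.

The 3-byte key repeats, so the effective keystream is 75 34 ce 75 34 ce 75 34 ce 75.
byte 0: 188 XOR 117 = 201
byte 1: 199 XOR  52 = 243
byte 2:  21 XOR 206 = 219
byte 3:  81 XOR 117 =  36
byte 4: 188 XOR  52 = 136
byte 5:  18 XOR 206 = 220
byte 6: 153 XOR 117 = 236
byte 7: 114 XOR  52 =  70
byte 8:  32 XOR 206 = 238
byte 9: 247 XOR 117 = 130

c9 f3 db 24 88 dc ec 46 ee 82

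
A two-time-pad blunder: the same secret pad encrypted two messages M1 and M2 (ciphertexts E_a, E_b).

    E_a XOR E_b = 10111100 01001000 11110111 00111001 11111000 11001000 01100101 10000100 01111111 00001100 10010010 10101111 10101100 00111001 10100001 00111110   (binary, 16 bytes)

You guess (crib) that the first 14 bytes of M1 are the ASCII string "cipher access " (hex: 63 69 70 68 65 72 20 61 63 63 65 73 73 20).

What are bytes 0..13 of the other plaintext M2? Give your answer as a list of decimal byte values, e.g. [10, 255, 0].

Since E_a ⊕ E_b = M1 ⊕ M2, XORing with the guessed M1 bytes yields the corresponding M2 bytes: M2 = (E_a ⊕ E_b) ⊕ M1.
188 ^  99 = 223
 72 ^ 105 =  33
247 ^ 112 = 135
 57 ^ 104 =  81
248 ^ 101 = 157
200 ^ 114 = 186
101 ^  32 =  69
132 ^  97 = 229
127 ^  99 =  28
 12 ^  99 = 111
146 ^ 101 = 247
175 ^ 115 = 220
172 ^ 115 = 223
 57 ^  32 =  25

[223, 33, 135, 81, 157, 186, 69, 229, 28, 111, 247, 220, 223, 25]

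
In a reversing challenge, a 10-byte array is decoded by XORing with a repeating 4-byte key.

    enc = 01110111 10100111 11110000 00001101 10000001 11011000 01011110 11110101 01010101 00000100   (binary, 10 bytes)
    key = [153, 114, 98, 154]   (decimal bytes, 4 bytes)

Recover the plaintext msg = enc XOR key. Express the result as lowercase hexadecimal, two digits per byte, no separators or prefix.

eed5929718aa3c6fcc76

The 4-byte key repeats, so the effective keystream is 99 72 62 9a 99 72 62 9a 99 72.
byte 0: 77 XOR 99 = ee
byte 1: a7 XOR 72 = d5
byte 2: f0 XOR 62 = 92
byte 3: 0d XOR 9a = 97
byte 4: 81 XOR 99 = 18
byte 5: d8 XOR 72 = aa
byte 6: 5e XOR 62 = 3c
byte 7: f5 XOR 9a = 6f
byte 8: 55 XOR 99 = cc
byte 9: 04 XOR 72 = 76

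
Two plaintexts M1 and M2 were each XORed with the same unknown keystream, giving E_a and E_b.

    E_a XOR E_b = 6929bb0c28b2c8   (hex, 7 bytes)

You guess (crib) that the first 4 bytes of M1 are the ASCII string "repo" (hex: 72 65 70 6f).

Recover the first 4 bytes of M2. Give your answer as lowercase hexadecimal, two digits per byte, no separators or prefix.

1b4ccb63

Since E_a ⊕ E_b = M1 ⊕ M2, XORing with the guessed M1 bytes yields the corresponding M2 bytes: M2 = (E_a ⊕ E_b) ⊕ M1.
105 xor 114 =  27
 41 xor 101 =  76
187 xor 112 = 203
 12 xor 111 =  99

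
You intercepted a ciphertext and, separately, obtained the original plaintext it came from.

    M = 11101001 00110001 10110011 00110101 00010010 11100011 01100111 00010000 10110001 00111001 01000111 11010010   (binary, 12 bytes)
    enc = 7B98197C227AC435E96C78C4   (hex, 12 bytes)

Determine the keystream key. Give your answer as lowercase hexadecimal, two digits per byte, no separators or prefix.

92a9aa493099a32558553f16

Since enc = M ⊕ key, XORing both sides with M gives key = M ⊕ enc.
e9 XOR 7b = 92
31 XOR 98 = a9
b3 XOR 19 = aa
35 XOR 7c = 49
12 XOR 22 = 30
e3 XOR 7a = 99
67 XOR c4 = a3
10 XOR 35 = 25
b1 XOR e9 = 58
39 XOR 6c = 55
47 XOR 78 = 3f
d2 XOR c4 = 16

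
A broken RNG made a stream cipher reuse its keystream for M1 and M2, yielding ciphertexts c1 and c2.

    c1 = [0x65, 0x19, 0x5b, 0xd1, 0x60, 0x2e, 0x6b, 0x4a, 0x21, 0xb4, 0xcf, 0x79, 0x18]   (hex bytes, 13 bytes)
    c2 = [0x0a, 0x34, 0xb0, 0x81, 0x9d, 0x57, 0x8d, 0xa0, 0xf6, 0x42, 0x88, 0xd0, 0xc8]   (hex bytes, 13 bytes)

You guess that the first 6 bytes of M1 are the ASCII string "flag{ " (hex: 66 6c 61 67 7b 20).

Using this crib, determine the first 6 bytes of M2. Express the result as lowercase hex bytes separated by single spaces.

First, c1 ⊕ c2 = (M1 ⊕ K) ⊕ (M2 ⊕ K) = M1 ⊕ M2, so the key drops out. Then M2 = (M1 ⊕ M2) ⊕ M1 over the first 6 bytes.
byte 0: (65 xor 0a) xor 66 = 6f xor 66 = 09
byte 1: (19 xor 34) xor 6c = 2d xor 6c = 41
byte 2: (5b xor b0) xor 61 = eb xor 61 = 8a
byte 3: (d1 xor 81) xor 67 = 50 xor 67 = 37
byte 4: (60 xor 9d) xor 7b = fd xor 7b = 86
byte 5: (2e xor 57) xor 20 = 79 xor 20 = 59

09 41 8a 37 86 59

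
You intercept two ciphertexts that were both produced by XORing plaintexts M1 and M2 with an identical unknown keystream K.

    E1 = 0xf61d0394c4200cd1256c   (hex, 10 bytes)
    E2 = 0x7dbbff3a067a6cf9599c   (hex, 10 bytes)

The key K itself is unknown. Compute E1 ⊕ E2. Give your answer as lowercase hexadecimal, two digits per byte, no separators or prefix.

8ba6fcaec25a60287cf0

E1 ⊕ E2 = (M1 ⊕ K) ⊕ (M2 ⊕ K) = M1 ⊕ M2 — the shared key cancels under XOR.
11110110 XOR 01111101 = 10001011
00011101 XOR 10111011 = 10100110
00000011 XOR 11111111 = 11111100
10010100 XOR 00111010 = 10101110
11000100 XOR 00000110 = 11000010
00100000 XOR 01111010 = 01011010
00001100 XOR 01101100 = 01100000
11010001 XOR 11111001 = 00101000
00100101 XOR 01011001 = 01111100
01101100 XOR 10011100 = 11110000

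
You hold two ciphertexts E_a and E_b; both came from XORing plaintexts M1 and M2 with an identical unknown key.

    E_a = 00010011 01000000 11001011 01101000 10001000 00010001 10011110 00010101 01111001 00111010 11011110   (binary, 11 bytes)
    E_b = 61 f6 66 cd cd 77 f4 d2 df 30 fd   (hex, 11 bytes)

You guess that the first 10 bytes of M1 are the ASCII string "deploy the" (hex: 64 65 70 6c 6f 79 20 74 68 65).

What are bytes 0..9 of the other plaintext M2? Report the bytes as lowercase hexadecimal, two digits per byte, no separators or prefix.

16d3ddc92a1f4ab3ce6f

First, E_a ⊕ E_b = (M1 ⊕ K) ⊕ (M2 ⊕ K) = M1 ⊕ M2, so the key drops out. Then M2 = (M1 ⊕ M2) ⊕ M1 over the first 10 bytes.
byte 0: (13 ⊕ 61) ⊕ 64 = 72 ⊕ 64 = 16
byte 1: (40 ⊕ f6) ⊕ 65 = b6 ⊕ 65 = d3
byte 2: (cb ⊕ 66) ⊕ 70 = ad ⊕ 70 = dd
byte 3: (68 ⊕ cd) ⊕ 6c = a5 ⊕ 6c = c9
byte 4: (88 ⊕ cd) ⊕ 6f = 45 ⊕ 6f = 2a
byte 5: (11 ⊕ 77) ⊕ 79 = 66 ⊕ 79 = 1f
byte 6: (9e ⊕ f4) ⊕ 20 = 6a ⊕ 20 = 4a
byte 7: (15 ⊕ d2) ⊕ 74 = c7 ⊕ 74 = b3
byte 8: (79 ⊕ df) ⊕ 68 = a6 ⊕ 68 = ce
byte 9: (3a ⊕ 30) ⊕ 65 = 0a ⊕ 65 = 6f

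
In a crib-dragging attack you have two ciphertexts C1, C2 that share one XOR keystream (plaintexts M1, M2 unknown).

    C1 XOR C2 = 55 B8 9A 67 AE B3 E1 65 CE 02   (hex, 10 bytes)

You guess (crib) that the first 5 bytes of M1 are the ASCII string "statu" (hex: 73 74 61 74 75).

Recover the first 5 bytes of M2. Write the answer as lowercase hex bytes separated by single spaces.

Since C1 ⊕ C2 = M1 ⊕ M2, XORing with the guessed M1 bytes yields the corresponding M2 bytes: M2 = (C1 ⊕ C2) ⊕ M1.
55 xor 73 = 26
b8 xor 74 = cc
9a xor 61 = fb
67 xor 74 = 13
ae xor 75 = db

26 cc fb 13 db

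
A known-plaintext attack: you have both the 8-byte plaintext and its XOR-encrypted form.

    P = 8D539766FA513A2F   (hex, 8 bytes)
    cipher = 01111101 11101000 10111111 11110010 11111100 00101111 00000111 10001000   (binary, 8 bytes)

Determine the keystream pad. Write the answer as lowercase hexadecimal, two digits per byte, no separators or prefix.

f0bb2894067e3da7

Since cipher = P ⊕ pad, XORing both sides with P gives pad = P ⊕ cipher.
byte 0: 141 ^ 125 = 240
byte 1:  83 ^ 232 = 187
byte 2: 151 ^ 191 =  40
byte 3: 102 ^ 242 = 148
byte 4: 250 ^ 252 =   6
byte 5:  81 ^  47 = 126
byte 6:  58 ^   7 =  61
byte 7:  47 ^ 136 = 167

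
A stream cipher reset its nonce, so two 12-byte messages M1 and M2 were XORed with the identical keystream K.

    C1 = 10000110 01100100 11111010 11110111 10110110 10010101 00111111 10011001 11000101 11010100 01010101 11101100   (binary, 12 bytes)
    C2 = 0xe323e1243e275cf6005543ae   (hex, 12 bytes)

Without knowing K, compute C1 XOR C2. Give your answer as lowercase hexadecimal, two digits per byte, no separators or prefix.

C1 ⊕ C2 = (M1 ⊕ K) ⊕ (M2 ⊕ K) = M1 ⊕ M2 — the shared key cancels under XOR.
86 XOR e3 = 65
64 XOR 23 = 47
fa XOR e1 = 1b
f7 XOR 24 = d3
b6 XOR 3e = 88
95 XOR 27 = b2
3f XOR 5c = 63
99 XOR f6 = 6f
c5 XOR 00 = c5
d4 XOR 55 = 81
55 XOR 43 = 16
ec XOR ae = 42

65471bd388b2636fc5811642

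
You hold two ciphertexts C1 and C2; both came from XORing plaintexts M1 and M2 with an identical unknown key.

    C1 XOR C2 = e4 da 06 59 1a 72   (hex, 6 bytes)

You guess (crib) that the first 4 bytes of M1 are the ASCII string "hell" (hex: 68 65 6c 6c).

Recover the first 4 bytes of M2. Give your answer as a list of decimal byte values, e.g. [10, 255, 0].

Since C1 ⊕ C2 = M1 ⊕ M2, XORing with the guessed M1 bytes yields the corresponding M2 bytes: M2 = (C1 ⊕ C2) ⊕ M1.
228 xor 104 = 140
218 xor 101 = 191
  6 xor 108 = 106
 89 xor 108 =  53

[140, 191, 106, 53]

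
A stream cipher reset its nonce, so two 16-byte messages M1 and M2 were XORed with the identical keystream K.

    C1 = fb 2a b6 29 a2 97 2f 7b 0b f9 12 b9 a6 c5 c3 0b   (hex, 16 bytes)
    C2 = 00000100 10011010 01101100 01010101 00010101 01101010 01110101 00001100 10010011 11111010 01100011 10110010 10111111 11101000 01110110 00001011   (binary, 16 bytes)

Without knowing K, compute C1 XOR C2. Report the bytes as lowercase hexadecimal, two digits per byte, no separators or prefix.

ffb0da7cb7fd5a779803710b192db500

C1 ⊕ C2 = (M1 ⊕ K) ⊕ (M2 ⊕ K) = M1 ⊕ M2 — the shared key cancels under XOR.
11111011 ^ 00000100 = 11111111
00101010 ^ 10011010 = 10110000
10110110 ^ 01101100 = 11011010
00101001 ^ 01010101 = 01111100
10100010 ^ 00010101 = 10110111
10010111 ^ 01101010 = 11111101
00101111 ^ 01110101 = 01011010
01111011 ^ 00001100 = 01110111
00001011 ^ 10010011 = 10011000
11111001 ^ 11111010 = 00000011
00010010 ^ 01100011 = 01110001
10111001 ^ 10110010 = 00001011
10100110 ^ 10111111 = 00011001
11000101 ^ 11101000 = 00101101
11000011 ^ 01110110 = 10110101
00001011 ^ 00001011 = 00000000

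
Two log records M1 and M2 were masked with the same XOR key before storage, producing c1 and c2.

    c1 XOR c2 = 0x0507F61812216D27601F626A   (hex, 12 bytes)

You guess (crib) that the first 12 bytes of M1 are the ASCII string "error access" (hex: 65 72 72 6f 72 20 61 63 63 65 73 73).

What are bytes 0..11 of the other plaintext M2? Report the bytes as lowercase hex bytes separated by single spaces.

Since c1 ⊕ c2 = M1 ⊕ M2, XORing with the guessed M1 bytes yields the corresponding M2 bytes: M2 = (c1 ⊕ c2) ⊕ M1.
05 ^ 65 = 60
07 ^ 72 = 75
f6 ^ 72 = 84
18 ^ 6f = 77
12 ^ 72 = 60
21 ^ 20 = 01
6d ^ 61 = 0c
27 ^ 63 = 44
60 ^ 63 = 03
1f ^ 65 = 7a
62 ^ 73 = 11
6a ^ 73 = 19

60 75 84 77 60 01 0c 44 03 7a 11 19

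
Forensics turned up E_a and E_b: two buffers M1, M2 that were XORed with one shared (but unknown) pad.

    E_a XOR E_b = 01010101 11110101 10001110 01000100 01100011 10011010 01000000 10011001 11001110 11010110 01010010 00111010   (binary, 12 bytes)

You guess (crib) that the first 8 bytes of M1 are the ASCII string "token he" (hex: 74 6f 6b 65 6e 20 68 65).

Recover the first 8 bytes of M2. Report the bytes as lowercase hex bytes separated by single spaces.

21 9a e5 21 0d ba 28 fc

Since E_a ⊕ E_b = M1 ⊕ M2, XORing with the guessed M1 bytes yields the corresponding M2 bytes: M2 = (E_a ⊕ E_b) ⊕ M1.
byte 0: 55 ^ 74 = 21
byte 1: f5 ^ 6f = 9a
byte 2: 8e ^ 6b = e5
byte 3: 44 ^ 65 = 21
byte 4: 63 ^ 6e = 0d
byte 5: 9a ^ 20 = ba
byte 6: 40 ^ 68 = 28
byte 7: 99 ^ 65 = fc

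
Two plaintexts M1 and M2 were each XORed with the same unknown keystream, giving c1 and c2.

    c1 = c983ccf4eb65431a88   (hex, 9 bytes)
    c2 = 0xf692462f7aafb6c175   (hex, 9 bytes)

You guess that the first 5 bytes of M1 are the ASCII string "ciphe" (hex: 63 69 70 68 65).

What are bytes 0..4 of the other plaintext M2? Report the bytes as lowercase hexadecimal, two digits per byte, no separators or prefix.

First, c1 ⊕ c2 = (M1 ⊕ K) ⊕ (M2 ⊕ K) = M1 ⊕ M2, so the key drops out. Then M2 = (M1 ⊕ M2) ⊕ M1 over the first 5 bytes.
byte 0: (c9 ^ f6) ^ 63 = 3f ^ 63 = 5c
byte 1: (83 ^ 92) ^ 69 = 11 ^ 69 = 78
byte 2: (cc ^ 46) ^ 70 = 8a ^ 70 = fa
byte 3: (f4 ^ 2f) ^ 68 = db ^ 68 = b3
byte 4: (eb ^ 7a) ^ 65 = 91 ^ 65 = f4

5c78fab3f4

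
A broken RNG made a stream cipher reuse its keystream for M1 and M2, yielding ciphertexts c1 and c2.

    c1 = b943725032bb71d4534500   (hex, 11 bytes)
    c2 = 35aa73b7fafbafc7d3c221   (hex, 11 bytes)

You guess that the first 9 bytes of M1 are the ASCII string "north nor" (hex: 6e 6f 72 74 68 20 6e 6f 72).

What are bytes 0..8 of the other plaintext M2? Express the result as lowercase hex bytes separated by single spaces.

First, c1 ⊕ c2 = (M1 ⊕ K) ⊕ (M2 ⊕ K) = M1 ⊕ M2, so the key drops out. Then M2 = (M1 ⊕ M2) ⊕ M1 over the first 9 bytes.
byte 0: (b9 xor 35) xor 6e = 8c xor 6e = e2
byte 1: (43 xor aa) xor 6f = e9 xor 6f = 86
byte 2: (72 xor 73) xor 72 = 01 xor 72 = 73
byte 3: (50 xor b7) xor 74 = e7 xor 74 = 93
byte 4: (32 xor fa) xor 68 = c8 xor 68 = a0
byte 5: (bb xor fb) xor 20 = 40 xor 20 = 60
byte 6: (71 xor af) xor 6e = de xor 6e = b0
byte 7: (d4 xor c7) xor 6f = 13 xor 6f = 7c
byte 8: (53 xor d3) xor 72 = 80 xor 72 = f2

e2 86 73 93 a0 60 b0 7c f2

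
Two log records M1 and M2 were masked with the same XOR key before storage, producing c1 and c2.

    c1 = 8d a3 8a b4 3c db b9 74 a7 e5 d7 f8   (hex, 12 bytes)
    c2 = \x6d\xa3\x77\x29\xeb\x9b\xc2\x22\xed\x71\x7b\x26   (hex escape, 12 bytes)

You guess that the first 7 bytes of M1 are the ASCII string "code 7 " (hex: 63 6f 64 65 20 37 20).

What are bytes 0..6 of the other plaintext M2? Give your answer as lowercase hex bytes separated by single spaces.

83 6f 99 f8 f7 77 5b

First, c1 ⊕ c2 = (M1 ⊕ K) ⊕ (M2 ⊕ K) = M1 ⊕ M2, so the key drops out. Then M2 = (M1 ⊕ M2) ⊕ M1 over the first 7 bytes.
byte 0: (8d XOR 6d) XOR 63 = e0 XOR 63 = 83
byte 1: (a3 XOR a3) XOR 6f = 00 XOR 6f = 6f
byte 2: (8a XOR 77) XOR 64 = fd XOR 64 = 99
byte 3: (b4 XOR 29) XOR 65 = 9d XOR 65 = f8
byte 4: (3c XOR eb) XOR 20 = d7 XOR 20 = f7
byte 5: (db XOR 9b) XOR 37 = 40 XOR 37 = 77
byte 6: (b9 XOR c2) XOR 20 = 7b XOR 20 = 5b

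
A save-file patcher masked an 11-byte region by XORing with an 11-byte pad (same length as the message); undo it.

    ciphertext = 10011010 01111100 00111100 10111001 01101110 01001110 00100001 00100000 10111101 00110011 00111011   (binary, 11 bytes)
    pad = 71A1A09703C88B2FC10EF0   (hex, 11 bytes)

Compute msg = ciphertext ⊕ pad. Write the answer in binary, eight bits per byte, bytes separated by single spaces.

XOR is its own inverse, so applying the key byte-wise gives the result directly.
10011010 xor 01110001 = 11101011
01111100 xor 10100001 = 11011101
00111100 xor 10100000 = 10011100
10111001 xor 10010111 = 00101110
01101110 xor 00000011 = 01101101
01001110 xor 11001000 = 10000110
00100001 xor 10001011 = 10101010
00100000 xor 00101111 = 00001111
10111101 xor 11000001 = 01111100
00110011 xor 00001110 = 00111101
00111011 xor 11110000 = 11001011

11101011 11011101 10011100 00101110 01101101 10000110 10101010 00001111 01111100 00111101 11001011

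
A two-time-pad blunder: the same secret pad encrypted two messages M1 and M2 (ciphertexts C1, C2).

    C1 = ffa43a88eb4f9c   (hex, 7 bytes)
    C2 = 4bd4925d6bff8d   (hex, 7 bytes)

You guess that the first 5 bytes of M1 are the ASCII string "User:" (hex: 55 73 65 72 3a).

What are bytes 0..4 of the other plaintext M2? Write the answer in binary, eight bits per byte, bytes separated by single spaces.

First, C1 ⊕ C2 = (M1 ⊕ K) ⊕ (M2 ⊕ K) = M1 ⊕ M2, so the key drops out. Then M2 = (M1 ⊕ M2) ⊕ M1 over the first 5 bytes.
byte 0: (ff XOR 4b) XOR 55 = b4 XOR 55 = e1
byte 1: (a4 XOR d4) XOR 73 = 70 XOR 73 = 03
byte 2: (3a XOR 92) XOR 65 = a8 XOR 65 = cd
byte 3: (88 XOR 5d) XOR 72 = d5 XOR 72 = a7
byte 4: (eb XOR 6b) XOR 3a = 80 XOR 3a = ba

11100001 00000011 11001101 10100111 10111010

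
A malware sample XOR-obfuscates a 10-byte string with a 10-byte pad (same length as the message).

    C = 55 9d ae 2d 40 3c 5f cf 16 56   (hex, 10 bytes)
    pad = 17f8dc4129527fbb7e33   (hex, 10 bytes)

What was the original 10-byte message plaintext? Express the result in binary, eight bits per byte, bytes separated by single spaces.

01000010 01100101 01110010 01101100 01101001 01101110 00100000 01110100 01101000 01100101

XOR is its own inverse, so applying the key byte-wise gives the result directly.
01010101 xor 00010111 = 01000010
10011101 xor 11111000 = 01100101
10101110 xor 11011100 = 01110010
00101101 xor 01000001 = 01101100
01000000 xor 00101001 = 01101001
00111100 xor 01010010 = 01101110
01011111 xor 01111111 = 00100000
11001111 xor 10111011 = 01110100
00010110 xor 01111110 = 01101000
01010110 xor 00110011 = 01100101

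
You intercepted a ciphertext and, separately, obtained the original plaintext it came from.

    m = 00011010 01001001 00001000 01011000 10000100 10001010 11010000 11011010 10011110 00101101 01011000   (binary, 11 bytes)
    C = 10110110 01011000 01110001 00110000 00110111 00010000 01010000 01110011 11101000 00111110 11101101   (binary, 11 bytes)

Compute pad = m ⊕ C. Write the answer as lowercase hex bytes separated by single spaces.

Since C = m ⊕ pad, XORing both sides with m gives pad = m ⊕ C.
byte 0: 1a XOR b6 = ac
byte 1: 49 XOR 58 = 11
byte 2: 08 XOR 71 = 79
byte 3: 58 XOR 30 = 68
byte 4: 84 XOR 37 = b3
byte 5: 8a XOR 10 = 9a
byte 6: d0 XOR 50 = 80
byte 7: da XOR 73 = a9
byte 8: 9e XOR e8 = 76
byte 9: 2d XOR 3e = 13
byte 10: 58 XOR ed = b5

ac 11 79 68 b3 9a 80 a9 76 13 b5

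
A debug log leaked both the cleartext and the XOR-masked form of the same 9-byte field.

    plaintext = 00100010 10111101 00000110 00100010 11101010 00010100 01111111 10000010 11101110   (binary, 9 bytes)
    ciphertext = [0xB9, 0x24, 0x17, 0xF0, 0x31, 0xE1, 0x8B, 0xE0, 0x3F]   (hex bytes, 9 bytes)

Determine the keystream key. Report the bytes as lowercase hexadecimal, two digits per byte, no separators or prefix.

Since ciphertext = plaintext ⊕ key, XORing both sides with plaintext gives key = plaintext ⊕ ciphertext.
22 xor b9 = 9b
bd xor 24 = 99
06 xor 17 = 11
22 xor f0 = d2
ea xor 31 = db
14 xor e1 = f5
7f xor 8b = f4
82 xor e0 = 62
ee xor 3f = d1

9b9911d2dbf5f462d1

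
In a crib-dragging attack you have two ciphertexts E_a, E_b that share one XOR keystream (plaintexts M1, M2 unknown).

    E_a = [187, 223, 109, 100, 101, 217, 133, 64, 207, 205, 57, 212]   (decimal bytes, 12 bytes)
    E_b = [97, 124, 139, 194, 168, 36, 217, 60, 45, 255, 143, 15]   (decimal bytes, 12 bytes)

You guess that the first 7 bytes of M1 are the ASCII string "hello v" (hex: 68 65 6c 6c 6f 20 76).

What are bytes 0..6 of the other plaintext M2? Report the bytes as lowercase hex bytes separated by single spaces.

b2 c6 8a ca a2 dd 2a

First, E_a ⊕ E_b = (M1 ⊕ K) ⊕ (M2 ⊕ K) = M1 ⊕ M2, so the key drops out. Then M2 = (M1 ⊕ M2) ⊕ M1 over the first 7 bytes.
byte 0: (bb ^ 61) ^ 68 = da ^ 68 = b2
byte 1: (df ^ 7c) ^ 65 = a3 ^ 65 = c6
byte 2: (6d ^ 8b) ^ 6c = e6 ^ 6c = 8a
byte 3: (64 ^ c2) ^ 6c = a6 ^ 6c = ca
byte 4: (65 ^ a8) ^ 6f = cd ^ 6f = a2
byte 5: (d9 ^ 24) ^ 20 = fd ^ 20 = dd
byte 6: (85 ^ d9) ^ 76 = 5c ^ 76 = 2a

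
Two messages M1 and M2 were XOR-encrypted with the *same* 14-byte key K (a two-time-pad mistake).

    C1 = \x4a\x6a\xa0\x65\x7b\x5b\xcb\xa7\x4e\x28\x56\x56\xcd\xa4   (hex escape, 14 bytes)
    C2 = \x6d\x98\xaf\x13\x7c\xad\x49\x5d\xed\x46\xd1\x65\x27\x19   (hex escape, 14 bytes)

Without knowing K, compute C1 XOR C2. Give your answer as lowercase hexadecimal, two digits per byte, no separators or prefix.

27f20f7607f682faa36e8733eabd

C1 ⊕ C2 = (M1 ⊕ K) ⊕ (M2 ⊕ K) = M1 ⊕ M2 — the shared key cancels under XOR.
01001010 ^ 01101101 = 00100111
01101010 ^ 10011000 = 11110010
10100000 ^ 10101111 = 00001111
01100101 ^ 00010011 = 01110110
01111011 ^ 01111100 = 00000111
01011011 ^ 10101101 = 11110110
11001011 ^ 01001001 = 10000010
10100111 ^ 01011101 = 11111010
01001110 ^ 11101101 = 10100011
00101000 ^ 01000110 = 01101110
01010110 ^ 11010001 = 10000111
01010110 ^ 01100101 = 00110011
11001101 ^ 00100111 = 11101010
10100100 ^ 00011001 = 10111101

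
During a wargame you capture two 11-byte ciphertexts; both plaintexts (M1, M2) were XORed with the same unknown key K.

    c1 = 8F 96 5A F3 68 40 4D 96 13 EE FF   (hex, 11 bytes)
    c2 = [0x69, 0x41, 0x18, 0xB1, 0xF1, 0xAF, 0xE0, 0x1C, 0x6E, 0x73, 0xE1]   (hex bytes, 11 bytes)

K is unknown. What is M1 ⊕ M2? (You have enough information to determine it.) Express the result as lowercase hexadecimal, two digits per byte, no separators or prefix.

e6d7424299efad8a7d9d1e

c1 ⊕ c2 = (M1 ⊕ K) ⊕ (M2 ⊕ K) = M1 ⊕ M2 — the shared key cancels under XOR.
10001111 xor 01101001 = 11100110
10010110 xor 01000001 = 11010111
01011010 xor 00011000 = 01000010
11110011 xor 10110001 = 01000010
01101000 xor 11110001 = 10011001
01000000 xor 10101111 = 11101111
01001101 xor 11100000 = 10101101
10010110 xor 00011100 = 10001010
00010011 xor 01101110 = 01111101
11101110 xor 01110011 = 10011101
11111111 xor 11100001 = 00011110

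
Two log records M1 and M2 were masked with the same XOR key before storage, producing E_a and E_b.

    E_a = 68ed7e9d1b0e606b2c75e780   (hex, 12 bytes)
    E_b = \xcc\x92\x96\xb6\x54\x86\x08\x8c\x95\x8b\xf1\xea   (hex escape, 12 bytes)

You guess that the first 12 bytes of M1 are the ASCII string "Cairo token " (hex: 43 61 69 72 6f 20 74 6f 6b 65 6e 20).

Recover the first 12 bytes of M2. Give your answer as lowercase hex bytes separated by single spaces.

e7 1e 81 59 20 a8 1c 88 d2 9b 78 4a

First, E_a ⊕ E_b = (M1 ⊕ K) ⊕ (M2 ⊕ K) = M1 ⊕ M2, so the key drops out. Then M2 = (M1 ⊕ M2) ⊕ M1 over the first 12 bytes.
byte 0: (68 xor cc) xor 43 = a4 xor 43 = e7
byte 1: (ed xor 92) xor 61 = 7f xor 61 = 1e
byte 2: (7e xor 96) xor 69 = e8 xor 69 = 81
byte 3: (9d xor b6) xor 72 = 2b xor 72 = 59
byte 4: (1b xor 54) xor 6f = 4f xor 6f = 20
byte 5: (0e xor 86) xor 20 = 88 xor 20 = a8
byte 6: (60 xor 08) xor 74 = 68 xor 74 = 1c
byte 7: (6b xor 8c) xor 6f = e7 xor 6f = 88
byte 8: (2c xor 95) xor 6b = b9 xor 6b = d2
byte 9: (75 xor 8b) xor 65 = fe xor 65 = 9b
byte 10: (e7 xor f1) xor 6e = 16 xor 6e = 78
byte 11: (80 xor ea) xor 20 = 6a xor 20 = 4a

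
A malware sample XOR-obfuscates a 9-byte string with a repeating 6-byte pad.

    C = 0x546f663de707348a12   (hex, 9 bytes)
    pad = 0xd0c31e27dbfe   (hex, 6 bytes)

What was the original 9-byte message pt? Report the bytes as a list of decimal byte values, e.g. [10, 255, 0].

The 6-byte key repeats, so the effective keystream is d0 c3 1e 27 db fe d0 c3 1e.
byte 0: 54 ^ d0 = 84
byte 1: 6f ^ c3 = ac
byte 2: 66 ^ 1e = 78
byte 3: 3d ^ 27 = 1a
byte 4: e7 ^ db = 3c
byte 5: 07 ^ fe = f9
byte 6: 34 ^ d0 = e4
byte 7: 8a ^ c3 = 49
byte 8: 12 ^ 1e = 0c

[132, 172, 120, 26, 60, 249, 228, 73, 12]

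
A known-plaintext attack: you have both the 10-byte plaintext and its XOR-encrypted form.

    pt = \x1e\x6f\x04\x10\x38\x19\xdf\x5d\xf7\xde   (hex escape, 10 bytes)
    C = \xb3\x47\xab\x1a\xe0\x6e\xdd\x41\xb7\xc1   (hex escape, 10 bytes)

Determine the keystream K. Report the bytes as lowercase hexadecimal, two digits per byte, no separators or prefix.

Since C = pt ⊕ K, XORing both sides with pt gives K = pt ⊕ C.
byte 0: 00011110 ⊕ 10110011 = 10101101
byte 1: 01101111 ⊕ 01000111 = 00101000
byte 2: 00000100 ⊕ 10101011 = 10101111
byte 3: 00010000 ⊕ 00011010 = 00001010
byte 4: 00111000 ⊕ 11100000 = 11011000
byte 5: 00011001 ⊕ 01101110 = 01110111
byte 6: 11011111 ⊕ 11011101 = 00000010
byte 7: 01011101 ⊕ 01000001 = 00011100
byte 8: 11110111 ⊕ 10110111 = 01000000
byte 9: 11011110 ⊕ 11000001 = 00011111

ad28af0ad877021c401f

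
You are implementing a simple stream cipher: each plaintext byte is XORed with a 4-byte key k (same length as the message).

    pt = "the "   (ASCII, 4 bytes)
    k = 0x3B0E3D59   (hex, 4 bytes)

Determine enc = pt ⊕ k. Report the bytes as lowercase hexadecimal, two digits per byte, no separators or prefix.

byte 0: 01110100 ^ 00111011 = 01001111
byte 1: 01101000 ^ 00001110 = 01100110
byte 2: 01100101 ^ 00111101 = 01011000
byte 3: 00100000 ^ 01011001 = 01111001

4f665879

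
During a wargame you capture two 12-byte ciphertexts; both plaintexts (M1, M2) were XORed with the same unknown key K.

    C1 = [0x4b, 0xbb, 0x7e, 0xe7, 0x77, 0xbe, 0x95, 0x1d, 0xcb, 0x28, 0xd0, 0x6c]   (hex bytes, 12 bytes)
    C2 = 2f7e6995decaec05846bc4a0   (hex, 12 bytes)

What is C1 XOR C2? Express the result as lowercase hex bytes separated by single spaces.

64 c5 17 72 a9 74 79 18 4f 43 14 cc

C1 ⊕ C2 = (M1 ⊕ K) ⊕ (M2 ⊕ K) = M1 ⊕ M2 — the shared key cancels under XOR.
byte 0: 4b xor 2f = 64
byte 1: bb xor 7e = c5
byte 2: 7e xor 69 = 17
byte 3: e7 xor 95 = 72
byte 4: 77 xor de = a9
byte 5: be xor ca = 74
byte 6: 95 xor ec = 79
byte 7: 1d xor 05 = 18
byte 8: cb xor 84 = 4f
byte 9: 28 xor 6b = 43
byte 10: d0 xor c4 = 14
byte 11: 6c xor a0 = cc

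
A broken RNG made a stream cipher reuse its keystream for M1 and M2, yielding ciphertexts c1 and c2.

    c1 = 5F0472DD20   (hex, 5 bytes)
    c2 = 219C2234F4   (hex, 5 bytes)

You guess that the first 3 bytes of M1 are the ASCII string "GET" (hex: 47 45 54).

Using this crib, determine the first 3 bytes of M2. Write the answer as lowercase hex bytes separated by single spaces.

First, c1 ⊕ c2 = (M1 ⊕ K) ⊕ (M2 ⊕ K) = M1 ⊕ M2, so the key drops out. Then M2 = (M1 ⊕ M2) ⊕ M1 over the first 3 bytes.
byte 0: (5f ⊕ 21) ⊕ 47 = 7e ⊕ 47 = 39
byte 1: (04 ⊕ 9c) ⊕ 45 = 98 ⊕ 45 = dd
byte 2: (72 ⊕ 22) ⊕ 54 = 50 ⊕ 54 = 04

39 dd 04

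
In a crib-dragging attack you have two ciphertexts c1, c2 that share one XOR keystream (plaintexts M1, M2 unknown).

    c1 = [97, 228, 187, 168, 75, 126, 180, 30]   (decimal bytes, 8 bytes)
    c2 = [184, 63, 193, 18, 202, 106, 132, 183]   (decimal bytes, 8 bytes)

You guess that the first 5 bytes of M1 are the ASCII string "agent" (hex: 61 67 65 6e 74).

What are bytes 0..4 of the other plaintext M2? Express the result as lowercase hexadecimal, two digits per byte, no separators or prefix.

First, c1 ⊕ c2 = (M1 ⊕ K) ⊕ (M2 ⊕ K) = M1 ⊕ M2, so the key drops out. Then M2 = (M1 ⊕ M2) ⊕ M1 over the first 5 bytes.
byte 0: (61 XOR b8) XOR 61 = d9 XOR 61 = b8
byte 1: (e4 XOR 3f) XOR 67 = db XOR 67 = bc
byte 2: (bb XOR c1) XOR 65 = 7a XOR 65 = 1f
byte 3: (a8 XOR 12) XOR 6e = ba XOR 6e = d4
byte 4: (4b XOR ca) XOR 74 = 81 XOR 74 = f5

b8bc1fd4f5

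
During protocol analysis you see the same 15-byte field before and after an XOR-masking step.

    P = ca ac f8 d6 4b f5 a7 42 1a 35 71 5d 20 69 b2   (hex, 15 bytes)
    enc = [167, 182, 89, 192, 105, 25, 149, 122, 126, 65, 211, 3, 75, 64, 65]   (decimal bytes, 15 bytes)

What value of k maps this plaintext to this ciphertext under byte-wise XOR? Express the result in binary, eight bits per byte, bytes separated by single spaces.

01101101 00011010 10100001 00010110 00100010 11101100 00110010 00111000 01100100 01110100 10100010 01011110 01101011 00101001 11110011

Since enc = P ⊕ k, XORing both sides with P gives k = P ⊕ enc.
202 xor 167 = 109
172 xor 182 =  26
248 xor  89 = 161
214 xor 192 =  22
 75 xor 105 =  34
245 xor  25 = 236
167 xor 149 =  50
 66 xor 122 =  56
 26 xor 126 = 100
 53 xor  65 = 116
113 xor 211 = 162
 93 xor   3 =  94
 32 xor  75 = 107
105 xor  64 =  41
178 xor  65 = 243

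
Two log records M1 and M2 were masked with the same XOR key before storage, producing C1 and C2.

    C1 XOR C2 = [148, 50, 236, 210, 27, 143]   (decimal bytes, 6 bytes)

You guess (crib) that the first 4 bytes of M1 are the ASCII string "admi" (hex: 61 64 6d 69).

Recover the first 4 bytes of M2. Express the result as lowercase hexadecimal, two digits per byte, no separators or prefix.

Since C1 ⊕ C2 = M1 ⊕ M2, XORing with the guessed M1 bytes yields the corresponding M2 bytes: M2 = (C1 ⊕ C2) ⊕ M1.
byte 0: 94 XOR 61 = f5
byte 1: 32 XOR 64 = 56
byte 2: ec XOR 6d = 81
byte 3: d2 XOR 69 = bb

f55681bb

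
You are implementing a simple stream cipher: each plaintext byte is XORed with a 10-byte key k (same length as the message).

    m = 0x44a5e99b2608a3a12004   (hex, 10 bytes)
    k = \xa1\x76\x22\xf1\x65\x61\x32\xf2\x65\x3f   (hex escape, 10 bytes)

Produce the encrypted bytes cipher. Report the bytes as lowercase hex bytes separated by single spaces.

e5 d3 cb 6a 43 69 91 53 45 3b

44 XOR a1 = e5
a5 XOR 76 = d3
e9 XOR 22 = cb
9b XOR f1 = 6a
26 XOR 65 = 43
08 XOR 61 = 69
a3 XOR 32 = 91
a1 XOR f2 = 53
20 XOR 65 = 45
04 XOR 3f = 3b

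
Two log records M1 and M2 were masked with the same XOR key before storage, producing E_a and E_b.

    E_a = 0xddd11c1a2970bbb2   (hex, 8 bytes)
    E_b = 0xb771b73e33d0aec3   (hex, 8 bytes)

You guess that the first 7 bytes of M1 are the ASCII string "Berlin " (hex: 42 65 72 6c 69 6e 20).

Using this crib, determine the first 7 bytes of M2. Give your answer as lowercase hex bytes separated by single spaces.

First, E_a ⊕ E_b = (M1 ⊕ K) ⊕ (M2 ⊕ K) = M1 ⊕ M2, so the key drops out. Then M2 = (M1 ⊕ M2) ⊕ M1 over the first 7 bytes.
byte 0: (dd XOR b7) XOR 42 = 6a XOR 42 = 28
byte 1: (d1 XOR 71) XOR 65 = a0 XOR 65 = c5
byte 2: (1c XOR b7) XOR 72 = ab XOR 72 = d9
byte 3: (1a XOR 3e) XOR 6c = 24 XOR 6c = 48
byte 4: (29 XOR 33) XOR 69 = 1a XOR 69 = 73
byte 5: (70 XOR d0) XOR 6e = a0 XOR 6e = ce
byte 6: (bb XOR ae) XOR 20 = 15 XOR 20 = 35

28 c5 d9 48 73 ce 35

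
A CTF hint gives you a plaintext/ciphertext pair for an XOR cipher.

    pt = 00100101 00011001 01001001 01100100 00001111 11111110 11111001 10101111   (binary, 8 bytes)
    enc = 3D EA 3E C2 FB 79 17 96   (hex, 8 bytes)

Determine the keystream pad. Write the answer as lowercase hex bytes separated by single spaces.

Since enc = pt ⊕ pad, XORing both sides with pt gives pad = pt ⊕ enc.
25 ⊕ 3d = 18
19 ⊕ ea = f3
49 ⊕ 3e = 77
64 ⊕ c2 = a6
0f ⊕ fb = f4
fe ⊕ 79 = 87
f9 ⊕ 17 = ee
af ⊕ 96 = 39

18 f3 77 a6 f4 87 ee 39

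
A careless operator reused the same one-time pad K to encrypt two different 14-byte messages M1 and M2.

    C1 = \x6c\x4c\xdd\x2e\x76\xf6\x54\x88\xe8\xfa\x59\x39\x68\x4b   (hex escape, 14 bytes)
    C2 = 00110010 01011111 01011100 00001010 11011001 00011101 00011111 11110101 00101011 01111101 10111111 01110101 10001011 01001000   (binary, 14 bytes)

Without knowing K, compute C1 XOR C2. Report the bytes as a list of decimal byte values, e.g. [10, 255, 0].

C1 ⊕ C2 = (M1 ⊕ K) ⊕ (M2 ⊕ K) = M1 ⊕ M2 — the shared key cancels under XOR.
byte 0: 01101100 XOR 00110010 = 01011110
byte 1: 01001100 XOR 01011111 = 00010011
byte 2: 11011101 XOR 01011100 = 10000001
byte 3: 00101110 XOR 00001010 = 00100100
byte 4: 01110110 XOR 11011001 = 10101111
byte 5: 11110110 XOR 00011101 = 11101011
byte 6: 01010100 XOR 00011111 = 01001011
byte 7: 10001000 XOR 11110101 = 01111101
byte 8: 11101000 XOR 00101011 = 11000011
byte 9: 11111010 XOR 01111101 = 10000111
byte 10: 01011001 XOR 10111111 = 11100110
byte 11: 00111001 XOR 01110101 = 01001100
byte 12: 01101000 XOR 10001011 = 11100011
byte 13: 01001011 XOR 01001000 = 00000011

[94, 19, 129, 36, 175, 235, 75, 125, 195, 135, 230, 76, 227, 3]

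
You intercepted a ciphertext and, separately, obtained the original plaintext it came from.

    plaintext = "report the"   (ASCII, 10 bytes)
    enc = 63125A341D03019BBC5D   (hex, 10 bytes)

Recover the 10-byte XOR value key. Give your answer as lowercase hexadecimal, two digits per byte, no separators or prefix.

Since enc = plaintext ⊕ key, XORing both sides with plaintext gives key = plaintext ⊕ enc.
01110010 XOR 01100011 = 00010001
01100101 XOR 00010010 = 01110111
01110000 XOR 01011010 = 00101010
01101111 XOR 00110100 = 01011011
01110010 XOR 00011101 = 01101111
01110100 XOR 00000011 = 01110111
00100000 XOR 00000001 = 00100001
01110100 XOR 10011011 = 11101111
01101000 XOR 10111100 = 11010100
01100101 XOR 01011101 = 00111000

11772a5b6f7721efd438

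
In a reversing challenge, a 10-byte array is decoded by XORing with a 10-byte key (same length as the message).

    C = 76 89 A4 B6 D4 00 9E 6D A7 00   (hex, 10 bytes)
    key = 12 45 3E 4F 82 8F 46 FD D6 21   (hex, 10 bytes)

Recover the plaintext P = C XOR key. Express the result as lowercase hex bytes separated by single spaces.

76 ⊕ 12 = 64
89 ⊕ 45 = cc
a4 ⊕ 3e = 9a
b6 ⊕ 4f = f9
d4 ⊕ 82 = 56
00 ⊕ 8f = 8f
9e ⊕ 46 = d8
6d ⊕ fd = 90
a7 ⊕ d6 = 71
00 ⊕ 21 = 21

64 cc 9a f9 56 8f d8 90 71 21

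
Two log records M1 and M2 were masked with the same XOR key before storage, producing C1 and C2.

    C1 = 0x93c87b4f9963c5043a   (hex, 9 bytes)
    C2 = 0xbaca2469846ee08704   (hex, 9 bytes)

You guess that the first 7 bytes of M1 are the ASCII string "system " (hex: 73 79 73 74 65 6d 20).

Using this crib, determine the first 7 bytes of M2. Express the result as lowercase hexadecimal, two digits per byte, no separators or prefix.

First, C1 ⊕ C2 = (M1 ⊕ K) ⊕ (M2 ⊕ K) = M1 ⊕ M2, so the key drops out. Then M2 = (M1 ⊕ M2) ⊕ M1 over the first 7 bytes.
byte 0: (93 ⊕ ba) ⊕ 73 = 29 ⊕ 73 = 5a
byte 1: (c8 ⊕ ca) ⊕ 79 = 02 ⊕ 79 = 7b
byte 2: (7b ⊕ 24) ⊕ 73 = 5f ⊕ 73 = 2c
byte 3: (4f ⊕ 69) ⊕ 74 = 26 ⊕ 74 = 52
byte 4: (99 ⊕ 84) ⊕ 65 = 1d ⊕ 65 = 78
byte 5: (63 ⊕ 6e) ⊕ 6d = 0d ⊕ 6d = 60
byte 6: (c5 ⊕ e0) ⊕ 20 = 25 ⊕ 20 = 05

5a7b2c52786005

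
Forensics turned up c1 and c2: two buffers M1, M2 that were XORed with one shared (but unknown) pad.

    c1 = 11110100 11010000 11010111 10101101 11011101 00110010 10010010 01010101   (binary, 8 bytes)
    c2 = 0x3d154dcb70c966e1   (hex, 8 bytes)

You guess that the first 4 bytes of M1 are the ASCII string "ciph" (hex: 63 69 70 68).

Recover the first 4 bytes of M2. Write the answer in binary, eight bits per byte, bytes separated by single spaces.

First, c1 ⊕ c2 = (M1 ⊕ K) ⊕ (M2 ⊕ K) = M1 ⊕ M2, so the key drops out. Then M2 = (M1 ⊕ M2) ⊕ M1 over the first 4 bytes.
byte 0: (f4 ⊕ 3d) ⊕ 63 = c9 ⊕ 63 = aa
byte 1: (d0 ⊕ 15) ⊕ 69 = c5 ⊕ 69 = ac
byte 2: (d7 ⊕ 4d) ⊕ 70 = 9a ⊕ 70 = ea
byte 3: (ad ⊕ cb) ⊕ 68 = 66 ⊕ 68 = 0e

10101010 10101100 11101010 00001110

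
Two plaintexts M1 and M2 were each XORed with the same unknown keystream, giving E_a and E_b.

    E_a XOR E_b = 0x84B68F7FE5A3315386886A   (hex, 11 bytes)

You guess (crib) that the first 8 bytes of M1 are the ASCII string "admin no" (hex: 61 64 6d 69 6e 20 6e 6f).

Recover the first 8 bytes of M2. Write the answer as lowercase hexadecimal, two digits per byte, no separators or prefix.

Since E_a ⊕ E_b = M1 ⊕ M2, XORing with the guessed M1 bytes yields the corresponding M2 bytes: M2 = (E_a ⊕ E_b) ⊕ M1.
84 ^ 61 = e5
b6 ^ 64 = d2
8f ^ 6d = e2
7f ^ 69 = 16
e5 ^ 6e = 8b
a3 ^ 20 = 83
31 ^ 6e = 5f
53 ^ 6f = 3c

e5d2e2168b835f3c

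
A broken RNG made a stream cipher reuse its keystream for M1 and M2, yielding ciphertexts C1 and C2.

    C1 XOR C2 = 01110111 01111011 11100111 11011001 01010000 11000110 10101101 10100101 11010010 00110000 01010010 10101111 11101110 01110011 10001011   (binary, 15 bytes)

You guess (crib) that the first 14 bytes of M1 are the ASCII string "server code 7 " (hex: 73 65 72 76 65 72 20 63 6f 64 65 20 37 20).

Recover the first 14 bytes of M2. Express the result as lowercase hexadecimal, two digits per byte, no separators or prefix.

041e95af35b48dc6bd54378fd953

Since C1 ⊕ C2 = M1 ⊕ M2, XORing with the guessed M1 bytes yields the corresponding M2 bytes: M2 = (C1 ⊕ C2) ⊕ M1.
77 ^ 73 = 04
7b ^ 65 = 1e
e7 ^ 72 = 95
d9 ^ 76 = af
50 ^ 65 = 35
c6 ^ 72 = b4
ad ^ 20 = 8d
a5 ^ 63 = c6
d2 ^ 6f = bd
30 ^ 64 = 54
52 ^ 65 = 37
af ^ 20 = 8f
ee ^ 37 = d9
73 ^ 20 = 53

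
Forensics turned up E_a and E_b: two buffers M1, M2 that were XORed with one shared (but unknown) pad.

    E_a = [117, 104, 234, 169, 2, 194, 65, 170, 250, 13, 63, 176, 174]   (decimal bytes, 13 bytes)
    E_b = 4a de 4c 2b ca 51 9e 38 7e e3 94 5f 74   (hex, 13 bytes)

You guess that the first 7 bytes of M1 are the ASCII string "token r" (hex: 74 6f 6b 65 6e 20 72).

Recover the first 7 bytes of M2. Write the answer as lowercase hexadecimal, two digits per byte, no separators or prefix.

First, E_a ⊕ E_b = (M1 ⊕ K) ⊕ (M2 ⊕ K) = M1 ⊕ M2, so the key drops out. Then M2 = (M1 ⊕ M2) ⊕ M1 over the first 7 bytes.
byte 0: (75 ^ 4a) ^ 74 = 3f ^ 74 = 4b
byte 1: (68 ^ de) ^ 6f = b6 ^ 6f = d9
byte 2: (ea ^ 4c) ^ 6b = a6 ^ 6b = cd
byte 3: (a9 ^ 2b) ^ 65 = 82 ^ 65 = e7
byte 4: (02 ^ ca) ^ 6e = c8 ^ 6e = a6
byte 5: (c2 ^ 51) ^ 20 = 93 ^ 20 = b3
byte 6: (41 ^ 9e) ^ 72 = df ^ 72 = ad

4bd9cde7a6b3ad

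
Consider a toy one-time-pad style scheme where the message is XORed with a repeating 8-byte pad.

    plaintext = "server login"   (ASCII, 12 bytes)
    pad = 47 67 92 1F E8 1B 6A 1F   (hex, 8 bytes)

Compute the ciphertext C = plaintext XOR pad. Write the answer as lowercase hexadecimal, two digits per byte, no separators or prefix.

3402e0698d694a732800fb71

The 8-byte key repeats, so the effective keystream is 47 67 92 1f e8 1b 6a 1f 47 67 92 1f.
byte 0: 73 XOR 47 = 34
byte 1: 65 XOR 67 = 02
byte 2: 72 XOR 92 = e0
byte 3: 76 XOR 1f = 69
byte 4: 65 XOR e8 = 8d
byte 5: 72 XOR 1b = 69
byte 6: 20 XOR 6a = 4a
byte 7: 6c XOR 1f = 73
byte 8: 6f XOR 47 = 28
byte 9: 67 XOR 67 = 00
byte 10: 69 XOR 92 = fb
byte 11: 6e XOR 1f = 71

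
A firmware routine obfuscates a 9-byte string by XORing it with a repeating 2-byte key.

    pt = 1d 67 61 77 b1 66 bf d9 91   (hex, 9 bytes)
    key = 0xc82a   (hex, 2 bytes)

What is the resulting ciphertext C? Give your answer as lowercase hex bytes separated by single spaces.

The 2-byte key repeats, so the effective keystream is c8 2a c8 2a c8 2a c8 2a c8.
byte 0:  29 ⊕ 200 = 213
byte 1: 103 ⊕  42 =  77
byte 2:  97 ⊕ 200 = 169
byte 3: 119 ⊕  42 =  93
byte 4: 177 ⊕ 200 = 121
byte 5: 102 ⊕  42 =  76
byte 6: 191 ⊕ 200 = 119
byte 7: 217 ⊕  42 = 243
byte 8: 145 ⊕ 200 =  89

d5 4d a9 5d 79 4c 77 f3 59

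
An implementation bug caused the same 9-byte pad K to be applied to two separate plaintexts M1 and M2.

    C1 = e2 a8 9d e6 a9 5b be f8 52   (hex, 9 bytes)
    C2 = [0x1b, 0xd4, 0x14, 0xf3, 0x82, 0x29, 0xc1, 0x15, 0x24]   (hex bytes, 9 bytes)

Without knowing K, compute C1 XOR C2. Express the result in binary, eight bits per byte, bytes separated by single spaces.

C1 ⊕ C2 = (M1 ⊕ K) ⊕ (M2 ⊕ K) = M1 ⊕ M2 — the shared key cancels under XOR.
e2 ⊕ 1b = f9
a8 ⊕ d4 = 7c
9d ⊕ 14 = 89
e6 ⊕ f3 = 15
a9 ⊕ 82 = 2b
5b ⊕ 29 = 72
be ⊕ c1 = 7f
f8 ⊕ 15 = ed
52 ⊕ 24 = 76

11111001 01111100 10001001 00010101 00101011 01110010 01111111 11101101 01110110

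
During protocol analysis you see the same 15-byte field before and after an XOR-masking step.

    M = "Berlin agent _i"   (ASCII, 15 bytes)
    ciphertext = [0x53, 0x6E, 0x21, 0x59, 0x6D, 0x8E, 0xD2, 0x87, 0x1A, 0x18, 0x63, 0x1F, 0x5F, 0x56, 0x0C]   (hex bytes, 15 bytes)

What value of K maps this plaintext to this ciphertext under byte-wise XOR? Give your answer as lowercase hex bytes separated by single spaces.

11 0b 53 35 04 e0 f2 e6 7d 7d 0d 6b 7f 09 65

Since ciphertext = M ⊕ K, XORing both sides with M gives K = M ⊕ ciphertext.
01000010 XOR 01010011 = 00010001
01100101 XOR 01101110 = 00001011
01110010 XOR 00100001 = 01010011
01101100 XOR 01011001 = 00110101
01101001 XOR 01101101 = 00000100
01101110 XOR 10001110 = 11100000
00100000 XOR 11010010 = 11110010
01100001 XOR 10000111 = 11100110
01100111 XOR 00011010 = 01111101
01100101 XOR 00011000 = 01111101
01101110 XOR 01100011 = 00001101
01110100 XOR 00011111 = 01101011
00100000 XOR 01011111 = 01111111
01011111 XOR 01010110 = 00001001
01101001 XOR 00001100 = 01100101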